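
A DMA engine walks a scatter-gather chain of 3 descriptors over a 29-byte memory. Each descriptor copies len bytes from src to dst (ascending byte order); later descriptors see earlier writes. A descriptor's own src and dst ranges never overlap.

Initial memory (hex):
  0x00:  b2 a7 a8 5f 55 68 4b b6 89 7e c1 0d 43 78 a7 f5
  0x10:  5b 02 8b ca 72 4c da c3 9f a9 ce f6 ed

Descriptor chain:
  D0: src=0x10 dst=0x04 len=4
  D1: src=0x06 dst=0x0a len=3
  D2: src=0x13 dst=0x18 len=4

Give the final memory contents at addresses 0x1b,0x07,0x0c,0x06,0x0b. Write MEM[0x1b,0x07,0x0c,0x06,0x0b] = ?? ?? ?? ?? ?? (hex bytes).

D0: mem[0x04..0x07] <- [5b 02 8b ca]
D1: mem[0x0a..0x0c] <- [8b ca 89]
D2: mem[0x18..0x1b] <- [ca 72 4c da]
query mem[0x1b]=0xda, mem[0x07]=0xca, mem[0x0c]=0x89, mem[0x06]=0x8b, mem[0x0b]=0xca

MEM[0x1b,0x07,0x0c,0x06,0x0b] = da ca 89 8b ca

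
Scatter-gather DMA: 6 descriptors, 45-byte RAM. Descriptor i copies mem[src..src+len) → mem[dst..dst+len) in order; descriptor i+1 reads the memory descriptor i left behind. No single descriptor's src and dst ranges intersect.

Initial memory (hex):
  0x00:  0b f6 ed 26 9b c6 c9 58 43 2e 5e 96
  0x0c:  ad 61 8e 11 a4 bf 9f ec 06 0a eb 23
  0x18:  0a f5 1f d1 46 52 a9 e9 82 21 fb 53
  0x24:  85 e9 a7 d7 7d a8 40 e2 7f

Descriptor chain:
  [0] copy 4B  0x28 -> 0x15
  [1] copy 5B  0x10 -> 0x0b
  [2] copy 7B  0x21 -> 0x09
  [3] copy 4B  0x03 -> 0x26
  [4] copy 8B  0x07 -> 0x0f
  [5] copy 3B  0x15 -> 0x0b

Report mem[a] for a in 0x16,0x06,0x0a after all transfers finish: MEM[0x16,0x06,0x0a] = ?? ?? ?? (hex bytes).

MEM[0x16,0x06,0x0a] = a7 c9 fb

  after D0: wrote 4B at 0x15 = 7da840e2
  after D1: wrote 5B at 0x0b = a4bf9fec06
  after D2: wrote 7B at 0x09 = 21fb5385e9a7d7
  after D3: wrote 4B at 0x26 = 269bc6c9
  after D4: wrote 8B at 0x0f = 584321fb5385e9a7
  after D5: wrote 3B at 0x0b = e9a740
query mem[0x16]=0xa7, mem[0x06]=0xc9, mem[0x0a]=0xfb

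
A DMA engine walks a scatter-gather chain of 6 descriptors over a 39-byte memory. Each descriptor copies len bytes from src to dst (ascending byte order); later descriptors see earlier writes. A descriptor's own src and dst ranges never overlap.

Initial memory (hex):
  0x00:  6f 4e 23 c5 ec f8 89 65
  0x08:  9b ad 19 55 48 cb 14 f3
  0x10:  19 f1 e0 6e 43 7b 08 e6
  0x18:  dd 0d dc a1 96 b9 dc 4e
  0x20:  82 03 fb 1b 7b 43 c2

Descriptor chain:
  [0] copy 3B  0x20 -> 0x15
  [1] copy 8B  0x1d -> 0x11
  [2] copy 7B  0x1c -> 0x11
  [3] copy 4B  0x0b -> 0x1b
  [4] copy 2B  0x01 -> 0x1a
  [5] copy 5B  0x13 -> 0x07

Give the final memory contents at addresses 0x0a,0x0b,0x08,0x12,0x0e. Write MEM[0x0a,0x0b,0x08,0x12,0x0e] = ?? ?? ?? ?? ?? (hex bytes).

MEM[0x0a,0x0b,0x08,0x12,0x0e] = 03 fb 4e b9 14

D0: mem[0x15..0x17] <- [82 03 fb]
D1: mem[0x11..0x18] <- [b9 dc 4e 82 03 fb 1b 7b]
D2: mem[0x11..0x17] <- [96 b9 dc 4e 82 03 fb]
D3: mem[0x1b..0x1e] <- [55 48 cb 14]
D4: mem[0x1a..0x1b] <- [4e 23]
D5: mem[0x07..0x0b] <- [dc 4e 82 03 fb]
query mem[0x0a]=0x03, mem[0x0b]=0xfb, mem[0x08]=0x4e, mem[0x12]=0xb9, mem[0x0e]=0x14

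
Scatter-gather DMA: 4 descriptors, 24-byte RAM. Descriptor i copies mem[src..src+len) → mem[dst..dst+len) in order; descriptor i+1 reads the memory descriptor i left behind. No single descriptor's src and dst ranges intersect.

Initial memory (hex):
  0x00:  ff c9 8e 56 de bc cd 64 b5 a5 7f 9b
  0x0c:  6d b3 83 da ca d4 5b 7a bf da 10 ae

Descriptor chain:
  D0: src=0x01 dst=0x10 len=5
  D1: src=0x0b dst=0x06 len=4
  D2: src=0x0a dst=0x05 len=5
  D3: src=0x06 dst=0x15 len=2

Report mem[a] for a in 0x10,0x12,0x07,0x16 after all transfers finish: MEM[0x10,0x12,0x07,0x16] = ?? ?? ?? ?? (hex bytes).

#0 dst[0x10+5] := {0xc9,0x8e,0x56,0xde,0xbc}
#1 dst[0x06+4] := {0x9b,0x6d,0xb3,0x83}
#2 dst[0x05+5] := {0x7f,0x9b,0x6d,0xb3,0x83}
#3 dst[0x15+2] := {0x9b,0x6d}
query mem[0x10]=0xc9, mem[0x12]=0x56, mem[0x07]=0x6d, mem[0x16]=0x6d

MEM[0x10,0x12,0x07,0x16] = c9 56 6d 6d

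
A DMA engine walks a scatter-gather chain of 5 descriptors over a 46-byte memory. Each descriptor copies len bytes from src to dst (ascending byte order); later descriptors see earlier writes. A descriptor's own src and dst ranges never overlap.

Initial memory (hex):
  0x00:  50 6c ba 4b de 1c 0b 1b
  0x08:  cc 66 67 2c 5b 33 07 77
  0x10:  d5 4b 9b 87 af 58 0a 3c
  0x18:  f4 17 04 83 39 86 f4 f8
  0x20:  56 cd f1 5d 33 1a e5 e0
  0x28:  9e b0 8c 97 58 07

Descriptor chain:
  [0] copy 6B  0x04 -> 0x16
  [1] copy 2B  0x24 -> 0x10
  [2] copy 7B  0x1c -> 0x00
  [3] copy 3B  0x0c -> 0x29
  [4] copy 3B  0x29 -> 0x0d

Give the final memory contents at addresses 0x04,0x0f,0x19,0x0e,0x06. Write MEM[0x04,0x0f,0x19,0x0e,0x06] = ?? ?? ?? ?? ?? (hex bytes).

#0 dst[0x16+6] := {0xde,0x1c,0x0b,0x1b,0xcc,0x66}
#1 dst[0x10+2] := {0x33,0x1a}
#2 dst[0x00+7] := {0x39,0x86,0xf4,0xf8,0x56,0xcd,0xf1}
#3 dst[0x29+3] := {0x5b,0x33,0x07}
#4 dst[0x0d+3] := {0x5b,0x33,0x07}
query mem[0x04]=0x56, mem[0x0f]=0x07, mem[0x19]=0x1b, mem[0x0e]=0x33, mem[0x06]=0xf1

MEM[0x04,0x0f,0x19,0x0e,0x06] = 56 07 1b 33 f1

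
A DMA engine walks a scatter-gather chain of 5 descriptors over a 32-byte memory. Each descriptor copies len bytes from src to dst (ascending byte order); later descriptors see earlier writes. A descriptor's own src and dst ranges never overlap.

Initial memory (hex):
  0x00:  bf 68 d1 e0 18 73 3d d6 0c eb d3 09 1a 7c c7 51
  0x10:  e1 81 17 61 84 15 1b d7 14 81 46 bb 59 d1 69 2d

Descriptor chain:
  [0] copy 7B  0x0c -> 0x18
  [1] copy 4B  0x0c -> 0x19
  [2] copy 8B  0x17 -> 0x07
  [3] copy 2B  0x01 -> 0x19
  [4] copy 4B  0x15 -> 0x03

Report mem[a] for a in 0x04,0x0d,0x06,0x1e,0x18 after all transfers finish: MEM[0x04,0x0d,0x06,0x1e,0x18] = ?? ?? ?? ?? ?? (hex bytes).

#0 dst[0x18+7] := {0x1a,0x7c,0xc7,0x51,0xe1,0x81,0x17}
#1 dst[0x19+4] := {0x1a,0x7c,0xc7,0x51}
#2 dst[0x07+8] := {0xd7,0x1a,0x1a,0x7c,0xc7,0x51,0x81,0x17}
#3 dst[0x19+2] := {0x68,0xd1}
#4 dst[0x03+4] := {0x15,0x1b,0xd7,0x1a}
query mem[0x04]=0x1b, mem[0x0d]=0x81, mem[0x06]=0x1a, mem[0x1e]=0x17, mem[0x18]=0x1a

MEM[0x04,0x0d,0x06,0x1e,0x18] = 1b 81 1a 17 1a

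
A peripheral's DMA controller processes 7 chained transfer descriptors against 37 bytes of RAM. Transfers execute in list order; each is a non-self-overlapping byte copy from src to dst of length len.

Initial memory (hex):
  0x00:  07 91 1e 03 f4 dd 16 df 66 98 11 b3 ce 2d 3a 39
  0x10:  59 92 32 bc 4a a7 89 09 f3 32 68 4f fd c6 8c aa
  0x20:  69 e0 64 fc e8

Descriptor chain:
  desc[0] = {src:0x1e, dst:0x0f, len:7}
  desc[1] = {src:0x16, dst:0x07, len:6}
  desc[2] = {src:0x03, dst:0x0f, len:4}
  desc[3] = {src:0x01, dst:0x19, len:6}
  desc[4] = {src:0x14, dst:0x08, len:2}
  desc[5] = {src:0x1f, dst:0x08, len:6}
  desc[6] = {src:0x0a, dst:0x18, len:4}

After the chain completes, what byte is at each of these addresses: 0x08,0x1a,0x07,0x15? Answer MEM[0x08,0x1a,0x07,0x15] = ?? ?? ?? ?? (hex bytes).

#0 dst[0x0f+7] := {0x8c,0xaa,0x69,0xe0,0x64,0xfc,0xe8}
#1 dst[0x07+6] := {0x89,0x09,0xf3,0x32,0x68,0x4f}
#2 dst[0x0f+4] := {0x03,0xf4,0xdd,0x16}
#3 dst[0x19+6] := {0x91,0x1e,0x03,0xf4,0xdd,0x16}
#4 dst[0x08+2] := {0xfc,0xe8}
#5 dst[0x08+6] := {0xaa,0x69,0xe0,0x64,0xfc,0xe8}
#6 dst[0x18+4] := {0xe0,0x64,0xfc,0xe8}
query mem[0x08]=0xaa, mem[0x1a]=0xfc, mem[0x07]=0x89, mem[0x15]=0xe8

MEM[0x08,0x1a,0x07,0x15] = aa fc 89 e8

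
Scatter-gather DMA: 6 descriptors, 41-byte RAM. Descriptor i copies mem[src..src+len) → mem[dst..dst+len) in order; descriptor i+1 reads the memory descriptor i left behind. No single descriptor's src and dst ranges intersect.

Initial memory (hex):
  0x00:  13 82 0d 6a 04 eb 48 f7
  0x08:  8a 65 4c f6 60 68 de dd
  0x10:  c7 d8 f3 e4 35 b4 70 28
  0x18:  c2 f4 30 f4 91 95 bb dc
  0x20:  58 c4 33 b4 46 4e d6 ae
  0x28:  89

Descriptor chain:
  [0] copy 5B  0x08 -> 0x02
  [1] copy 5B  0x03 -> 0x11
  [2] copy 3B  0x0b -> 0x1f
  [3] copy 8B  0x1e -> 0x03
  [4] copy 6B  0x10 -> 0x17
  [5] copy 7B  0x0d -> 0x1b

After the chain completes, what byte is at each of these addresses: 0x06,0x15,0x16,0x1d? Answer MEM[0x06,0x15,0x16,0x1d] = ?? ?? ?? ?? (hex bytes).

D0: mem[0x02..0x06] <- [8a 65 4c f6 60]
D1: mem[0x11..0x15] <- [65 4c f6 60 f7]
D2: mem[0x1f..0x21] <- [f6 60 68]
D3: mem[0x03..0x0a] <- [bb f6 60 68 33 b4 46 4e]
D4: mem[0x17..0x1c] <- [c7 65 4c f6 60 f7]
D5: mem[0x1b..0x21] <- [68 de dd c7 65 4c f6]
query mem[0x06]=0x68, mem[0x15]=0xf7, mem[0x16]=0x70, mem[0x1d]=0xdd

MEM[0x06,0x15,0x16,0x1d] = 68 f7 70 dd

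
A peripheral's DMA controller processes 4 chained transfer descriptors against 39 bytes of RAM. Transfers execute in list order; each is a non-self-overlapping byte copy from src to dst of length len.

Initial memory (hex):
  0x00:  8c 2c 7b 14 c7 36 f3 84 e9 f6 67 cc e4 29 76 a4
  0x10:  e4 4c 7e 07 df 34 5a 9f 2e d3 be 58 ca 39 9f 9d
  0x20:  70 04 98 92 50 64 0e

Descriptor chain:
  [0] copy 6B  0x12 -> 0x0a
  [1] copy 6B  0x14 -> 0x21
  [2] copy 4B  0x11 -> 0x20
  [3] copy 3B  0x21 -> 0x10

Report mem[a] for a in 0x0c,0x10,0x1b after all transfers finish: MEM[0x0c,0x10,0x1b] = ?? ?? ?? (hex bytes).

[0] 0x12->0x0a len=6 : 7e 07 df 34 5a 9f
[1] 0x14->0x21 len=6 : df 34 5a 9f 2e d3
[2] 0x11->0x20 len=4 : 4c 7e 07 df
[3] 0x21->0x10 len=3 : 7e 07 df
query mem[0x0c]=0xdf, mem[0x10]=0x7e, mem[0x1b]=0x58

MEM[0x0c,0x10,0x1b] = df 7e 58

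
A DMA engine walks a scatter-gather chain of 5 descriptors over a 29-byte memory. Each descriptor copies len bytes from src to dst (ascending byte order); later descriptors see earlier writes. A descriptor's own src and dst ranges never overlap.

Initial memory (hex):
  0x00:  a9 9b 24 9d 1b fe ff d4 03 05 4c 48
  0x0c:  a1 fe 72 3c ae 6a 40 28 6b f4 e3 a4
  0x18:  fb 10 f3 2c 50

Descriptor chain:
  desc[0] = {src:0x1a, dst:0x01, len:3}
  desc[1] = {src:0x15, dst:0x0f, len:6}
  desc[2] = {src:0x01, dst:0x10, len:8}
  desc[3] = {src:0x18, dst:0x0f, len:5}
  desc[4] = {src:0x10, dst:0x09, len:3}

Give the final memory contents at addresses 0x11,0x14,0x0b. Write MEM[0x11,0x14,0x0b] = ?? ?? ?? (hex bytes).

MEM[0x11,0x14,0x0b] = f3 fe 2c

  after D0: wrote 3B at 0x01 = f32c50
  after D1: wrote 6B at 0x0f = f4e3a4fb10f3
  after D2: wrote 8B at 0x10 = f32c501bfeffd403
  after D3: wrote 5B at 0x0f = fb10f32c50
  after D4: wrote 3B at 0x09 = 10f32c
query mem[0x11]=0xf3, mem[0x14]=0xfe, mem[0x0b]=0x2c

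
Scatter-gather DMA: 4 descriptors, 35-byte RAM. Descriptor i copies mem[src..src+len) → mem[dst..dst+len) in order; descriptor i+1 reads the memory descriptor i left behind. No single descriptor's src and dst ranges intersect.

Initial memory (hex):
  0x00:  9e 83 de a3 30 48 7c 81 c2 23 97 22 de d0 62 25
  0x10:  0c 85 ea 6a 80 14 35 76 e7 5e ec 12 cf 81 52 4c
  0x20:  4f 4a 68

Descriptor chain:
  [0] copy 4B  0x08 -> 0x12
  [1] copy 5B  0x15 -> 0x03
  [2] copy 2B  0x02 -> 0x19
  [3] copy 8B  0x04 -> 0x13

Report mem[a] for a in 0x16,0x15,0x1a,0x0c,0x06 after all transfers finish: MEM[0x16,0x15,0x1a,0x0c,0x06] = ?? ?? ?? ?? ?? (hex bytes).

#0 dst[0x12+4] := {0xc2,0x23,0x97,0x22}
#1 dst[0x03+5] := {0x22,0x35,0x76,0xe7,0x5e}
#2 dst[0x19+2] := {0xde,0x22}
#3 dst[0x13+8] := {0x35,0x76,0xe7,0x5e,0xc2,0x23,0x97,0x22}
query mem[0x16]=0x5e, mem[0x15]=0xe7, mem[0x1a]=0x22, mem[0x0c]=0xde, mem[0x06]=0xe7

MEM[0x16,0x15,0x1a,0x0c,0x06] = 5e e7 22 de e7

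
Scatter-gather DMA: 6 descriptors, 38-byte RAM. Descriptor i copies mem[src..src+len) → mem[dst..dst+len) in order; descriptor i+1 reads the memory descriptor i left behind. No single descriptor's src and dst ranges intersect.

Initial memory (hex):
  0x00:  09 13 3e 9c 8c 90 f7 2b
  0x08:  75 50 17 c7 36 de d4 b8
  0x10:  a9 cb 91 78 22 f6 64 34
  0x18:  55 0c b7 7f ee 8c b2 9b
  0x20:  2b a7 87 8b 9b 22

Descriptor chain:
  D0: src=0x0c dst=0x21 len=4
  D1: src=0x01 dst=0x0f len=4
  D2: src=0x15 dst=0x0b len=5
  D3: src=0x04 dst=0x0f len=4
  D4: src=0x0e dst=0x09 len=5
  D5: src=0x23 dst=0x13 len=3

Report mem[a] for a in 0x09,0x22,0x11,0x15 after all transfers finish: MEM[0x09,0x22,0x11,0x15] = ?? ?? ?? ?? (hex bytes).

MEM[0x09,0x22,0x11,0x15] = 55 de f7 22

[0] 0x0c->0x21 len=4 : 36 de d4 b8
[1] 0x01->0x0f len=4 : 13 3e 9c 8c
[2] 0x15->0x0b len=5 : f6 64 34 55 0c
[3] 0x04->0x0f len=4 : 8c 90 f7 2b
[4] 0x0e->0x09 len=5 : 55 8c 90 f7 2b
[5] 0x23->0x13 len=3 : d4 b8 22
query mem[0x09]=0x55, mem[0x22]=0xde, mem[0x11]=0xf7, mem[0x15]=0x22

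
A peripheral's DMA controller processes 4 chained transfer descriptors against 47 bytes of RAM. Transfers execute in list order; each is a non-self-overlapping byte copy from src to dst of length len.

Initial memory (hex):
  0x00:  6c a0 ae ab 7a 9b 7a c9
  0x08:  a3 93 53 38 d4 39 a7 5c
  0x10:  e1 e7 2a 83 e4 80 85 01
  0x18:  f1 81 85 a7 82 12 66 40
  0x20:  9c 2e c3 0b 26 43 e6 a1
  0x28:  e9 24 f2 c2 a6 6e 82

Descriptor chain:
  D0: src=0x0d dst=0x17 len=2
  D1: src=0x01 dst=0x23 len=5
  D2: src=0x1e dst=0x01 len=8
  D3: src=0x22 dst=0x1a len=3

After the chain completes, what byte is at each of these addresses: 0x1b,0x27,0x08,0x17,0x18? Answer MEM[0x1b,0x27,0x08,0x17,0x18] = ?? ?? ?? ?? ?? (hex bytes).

MEM[0x1b,0x27,0x08,0x17,0x18] = a0 9b ab 39 a7

#0 dst[0x17+2] := {0x39,0xa7}
#1 dst[0x23+5] := {0xa0,0xae,0xab,0x7a,0x9b}
#2 dst[0x01+8] := {0x66,0x40,0x9c,0x2e,0xc3,0xa0,0xae,0xab}
#3 dst[0x1a+3] := {0xc3,0xa0,0xae}
query mem[0x1b]=0xa0, mem[0x27]=0x9b, mem[0x08]=0xab, mem[0x17]=0x39, mem[0x18]=0xa7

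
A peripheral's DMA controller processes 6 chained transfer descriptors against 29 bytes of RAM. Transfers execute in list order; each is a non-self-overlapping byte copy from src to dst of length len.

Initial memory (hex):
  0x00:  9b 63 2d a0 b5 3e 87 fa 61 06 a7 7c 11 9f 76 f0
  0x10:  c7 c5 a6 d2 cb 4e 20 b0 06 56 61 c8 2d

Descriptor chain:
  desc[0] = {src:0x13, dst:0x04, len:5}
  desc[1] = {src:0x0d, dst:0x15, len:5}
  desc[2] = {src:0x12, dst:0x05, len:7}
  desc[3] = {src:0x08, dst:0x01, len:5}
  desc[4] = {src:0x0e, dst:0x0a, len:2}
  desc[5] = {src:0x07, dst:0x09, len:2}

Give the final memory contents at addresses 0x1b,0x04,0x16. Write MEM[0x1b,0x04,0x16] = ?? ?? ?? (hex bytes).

MEM[0x1b,0x04,0x16] = c8 c7 76

  after D0: wrote 5B at 0x04 = d2cb4e20b0
  after D1: wrote 5B at 0x15 = 9f76f0c7c5
  after D2: wrote 7B at 0x05 = a6d2cb9f76f0c7
  after D3: wrote 5B at 0x01 = 9f76f0c711
  after D4: wrote 2B at 0x0a = 76f0
  after D5: wrote 2B at 0x09 = cb9f
query mem[0x1b]=0xc8, mem[0x04]=0xc7, mem[0x16]=0x76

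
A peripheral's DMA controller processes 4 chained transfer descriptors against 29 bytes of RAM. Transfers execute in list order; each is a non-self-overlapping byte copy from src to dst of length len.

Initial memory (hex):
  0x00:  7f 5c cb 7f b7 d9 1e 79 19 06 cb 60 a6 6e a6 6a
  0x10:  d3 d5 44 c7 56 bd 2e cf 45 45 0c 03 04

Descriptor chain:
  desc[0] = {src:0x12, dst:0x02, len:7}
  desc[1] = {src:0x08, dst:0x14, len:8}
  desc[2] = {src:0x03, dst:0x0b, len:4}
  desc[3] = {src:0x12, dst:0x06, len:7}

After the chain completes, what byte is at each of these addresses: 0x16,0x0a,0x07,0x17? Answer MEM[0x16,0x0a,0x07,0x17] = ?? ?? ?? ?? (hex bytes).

MEM[0x16,0x0a,0x07,0x17] = cb cb c7 60

[0] 0x12->0x02 len=7 : 44 c7 56 bd 2e cf 45
[1] 0x08->0x14 len=8 : 45 06 cb 60 a6 6e a6 6a
[2] 0x03->0x0b len=4 : c7 56 bd 2e
[3] 0x12->0x06 len=7 : 44 c7 45 06 cb 60 a6
query mem[0x16]=0xcb, mem[0x0a]=0xcb, mem[0x07]=0xc7, mem[0x17]=0x60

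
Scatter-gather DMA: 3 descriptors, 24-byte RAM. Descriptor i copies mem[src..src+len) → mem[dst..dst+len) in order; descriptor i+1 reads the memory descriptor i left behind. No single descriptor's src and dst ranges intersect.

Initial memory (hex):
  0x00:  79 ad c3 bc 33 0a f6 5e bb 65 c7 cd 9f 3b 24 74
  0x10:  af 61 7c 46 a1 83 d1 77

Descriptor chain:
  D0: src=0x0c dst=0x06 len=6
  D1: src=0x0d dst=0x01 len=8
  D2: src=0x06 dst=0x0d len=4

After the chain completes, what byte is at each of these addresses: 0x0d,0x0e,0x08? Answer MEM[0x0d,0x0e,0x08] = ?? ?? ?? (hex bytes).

  after D0: wrote 6B at 0x06 = 9f3b2474af61
  after D1: wrote 8B at 0x01 = 3b2474af617c46a1
  after D2: wrote 4B at 0x0d = 7c46a174
query mem[0x0d]=0x7c, mem[0x0e]=0x46, mem[0x08]=0xa1

MEM[0x0d,0x0e,0x08] = 7c 46 a1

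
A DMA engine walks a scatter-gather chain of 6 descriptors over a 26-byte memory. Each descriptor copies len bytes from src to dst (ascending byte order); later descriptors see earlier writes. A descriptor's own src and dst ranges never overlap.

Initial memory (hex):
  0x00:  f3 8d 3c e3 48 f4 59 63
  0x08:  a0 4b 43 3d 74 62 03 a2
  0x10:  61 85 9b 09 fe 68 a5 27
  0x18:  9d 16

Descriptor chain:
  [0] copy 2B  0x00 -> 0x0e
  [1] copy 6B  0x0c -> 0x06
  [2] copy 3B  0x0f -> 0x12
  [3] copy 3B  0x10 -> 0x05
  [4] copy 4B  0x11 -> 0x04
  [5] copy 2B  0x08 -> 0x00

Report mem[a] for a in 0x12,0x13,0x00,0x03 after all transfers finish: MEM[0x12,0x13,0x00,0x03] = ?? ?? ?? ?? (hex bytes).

[0] 0x00->0x0e len=2 : f3 8d
[1] 0x0c->0x06 len=6 : 74 62 f3 8d 61 85
[2] 0x0f->0x12 len=3 : 8d 61 85
[3] 0x10->0x05 len=3 : 61 85 8d
[4] 0x11->0x04 len=4 : 85 8d 61 85
[5] 0x08->0x00 len=2 : f3 8d
query mem[0x12]=0x8d, mem[0x13]=0x61, mem[0x00]=0xf3, mem[0x03]=0xe3

MEM[0x12,0x13,0x00,0x03] = 8d 61 f3 e3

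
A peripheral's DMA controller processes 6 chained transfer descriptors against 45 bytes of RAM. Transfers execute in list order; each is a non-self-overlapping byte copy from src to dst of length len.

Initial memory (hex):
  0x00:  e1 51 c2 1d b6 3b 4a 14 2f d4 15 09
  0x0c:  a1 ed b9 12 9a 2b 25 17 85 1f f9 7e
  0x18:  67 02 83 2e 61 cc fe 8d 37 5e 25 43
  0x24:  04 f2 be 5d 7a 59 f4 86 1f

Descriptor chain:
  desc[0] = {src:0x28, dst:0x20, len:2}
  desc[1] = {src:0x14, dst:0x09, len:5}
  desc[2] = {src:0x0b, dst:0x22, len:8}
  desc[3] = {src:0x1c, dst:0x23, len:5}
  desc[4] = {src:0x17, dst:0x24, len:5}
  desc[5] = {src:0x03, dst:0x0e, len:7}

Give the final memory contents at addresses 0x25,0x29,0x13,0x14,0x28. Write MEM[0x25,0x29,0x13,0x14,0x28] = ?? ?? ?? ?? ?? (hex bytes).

MEM[0x25,0x29,0x13,0x14,0x28] = 67 25 2f 85 2e

[0] 0x28->0x20 len=2 : 7a 59
[1] 0x14->0x09 len=5 : 85 1f f9 7e 67
[2] 0x0b->0x22 len=8 : f9 7e 67 b9 12 9a 2b 25
[3] 0x1c->0x23 len=5 : 61 cc fe 8d 7a
[4] 0x17->0x24 len=5 : 7e 67 02 83 2e
[5] 0x03->0x0e len=7 : 1d b6 3b 4a 14 2f 85
query mem[0x25]=0x67, mem[0x29]=0x25, mem[0x13]=0x2f, mem[0x14]=0x85, mem[0x28]=0x2e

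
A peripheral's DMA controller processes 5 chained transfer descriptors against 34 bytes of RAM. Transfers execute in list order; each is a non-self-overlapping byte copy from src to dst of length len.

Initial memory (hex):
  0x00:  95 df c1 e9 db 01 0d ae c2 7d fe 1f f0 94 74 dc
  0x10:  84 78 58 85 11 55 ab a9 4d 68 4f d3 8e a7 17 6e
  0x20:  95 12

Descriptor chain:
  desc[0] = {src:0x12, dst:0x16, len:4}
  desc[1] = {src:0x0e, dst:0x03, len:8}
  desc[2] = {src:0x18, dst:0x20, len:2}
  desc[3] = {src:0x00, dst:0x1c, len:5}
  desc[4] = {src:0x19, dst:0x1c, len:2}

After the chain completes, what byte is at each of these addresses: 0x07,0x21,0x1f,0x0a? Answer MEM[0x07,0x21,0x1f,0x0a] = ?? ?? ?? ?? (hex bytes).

D0: mem[0x16..0x19] <- [58 85 11 55]
D1: mem[0x03..0x0a] <- [74 dc 84 78 58 85 11 55]
D2: mem[0x20..0x21] <- [11 55]
D3: mem[0x1c..0x20] <- [95 df c1 74 dc]
D4: mem[0x1c..0x1d] <- [55 4f]
query mem[0x07]=0x58, mem[0x21]=0x55, mem[0x1f]=0x74, mem[0x0a]=0x55

MEM[0x07,0x21,0x1f,0x0a] = 58 55 74 55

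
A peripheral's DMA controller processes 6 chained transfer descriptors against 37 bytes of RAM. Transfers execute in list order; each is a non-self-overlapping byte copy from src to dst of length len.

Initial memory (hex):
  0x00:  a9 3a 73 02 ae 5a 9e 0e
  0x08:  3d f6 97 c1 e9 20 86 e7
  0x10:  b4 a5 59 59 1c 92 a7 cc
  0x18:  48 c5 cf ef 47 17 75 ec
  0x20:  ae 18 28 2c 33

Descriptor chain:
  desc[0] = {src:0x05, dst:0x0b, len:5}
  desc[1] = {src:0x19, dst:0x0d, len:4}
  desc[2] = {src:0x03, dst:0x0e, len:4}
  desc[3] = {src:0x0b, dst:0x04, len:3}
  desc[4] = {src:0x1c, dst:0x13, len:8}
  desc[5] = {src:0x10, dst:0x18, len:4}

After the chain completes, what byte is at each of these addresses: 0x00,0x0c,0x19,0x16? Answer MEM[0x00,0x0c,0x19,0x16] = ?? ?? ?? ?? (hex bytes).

MEM[0x00,0x0c,0x19,0x16] = a9 9e 9e ec

#0 dst[0x0b+5] := {0x5a,0x9e,0x0e,0x3d,0xf6}
#1 dst[0x0d+4] := {0xc5,0xcf,0xef,0x47}
#2 dst[0x0e+4] := {0x02,0xae,0x5a,0x9e}
#3 dst[0x04+3] := {0x5a,0x9e,0xc5}
#4 dst[0x13+8] := {0x47,0x17,0x75,0xec,0xae,0x18,0x28,0x2c}
#5 dst[0x18+4] := {0x5a,0x9e,0x59,0x47}
query mem[0x00]=0xa9, mem[0x0c]=0x9e, mem[0x19]=0x9e, mem[0x16]=0xec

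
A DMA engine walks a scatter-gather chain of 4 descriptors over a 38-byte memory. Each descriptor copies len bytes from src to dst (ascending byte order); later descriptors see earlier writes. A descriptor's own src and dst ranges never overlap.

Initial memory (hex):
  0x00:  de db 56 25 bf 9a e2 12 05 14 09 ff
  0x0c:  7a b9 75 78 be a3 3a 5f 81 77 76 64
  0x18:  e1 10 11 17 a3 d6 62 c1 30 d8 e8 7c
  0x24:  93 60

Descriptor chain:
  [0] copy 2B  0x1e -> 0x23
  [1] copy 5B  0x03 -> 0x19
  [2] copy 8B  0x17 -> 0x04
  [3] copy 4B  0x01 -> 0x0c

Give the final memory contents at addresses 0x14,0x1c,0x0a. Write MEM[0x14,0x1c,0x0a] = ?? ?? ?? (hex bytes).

  after D0: wrote 2B at 0x23 = 62c1
  after D1: wrote 5B at 0x19 = 25bf9ae212
  after D2: wrote 8B at 0x04 = 64e125bf9ae21262
  after D3: wrote 4B at 0x0c = db562564
query mem[0x14]=0x81, mem[0x1c]=0xe2, mem[0x0a]=0x12

MEM[0x14,0x1c,0x0a] = 81 e2 12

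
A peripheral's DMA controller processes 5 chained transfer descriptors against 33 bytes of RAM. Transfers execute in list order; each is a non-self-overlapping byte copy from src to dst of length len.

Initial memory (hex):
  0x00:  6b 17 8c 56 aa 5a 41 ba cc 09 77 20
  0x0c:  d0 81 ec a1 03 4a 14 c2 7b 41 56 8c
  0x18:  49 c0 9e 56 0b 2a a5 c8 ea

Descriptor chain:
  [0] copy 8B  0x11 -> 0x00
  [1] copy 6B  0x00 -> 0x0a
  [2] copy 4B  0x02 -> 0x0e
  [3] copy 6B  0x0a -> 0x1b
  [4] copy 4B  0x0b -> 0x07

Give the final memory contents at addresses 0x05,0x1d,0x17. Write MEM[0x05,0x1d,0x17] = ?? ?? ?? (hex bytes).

  after D0: wrote 8B at 0x00 = 4a14c27b41568c49
  after D1: wrote 6B at 0x0a = 4a14c27b4156
  after D2: wrote 4B at 0x0e = c27b4156
  after D3: wrote 6B at 0x1b = 4a14c27bc27b
  after D4: wrote 4B at 0x07 = 14c27bc2
query mem[0x05]=0x56, mem[0x1d]=0xc2, mem[0x17]=0x8c

MEM[0x05,0x1d,0x17] = 56 c2 8c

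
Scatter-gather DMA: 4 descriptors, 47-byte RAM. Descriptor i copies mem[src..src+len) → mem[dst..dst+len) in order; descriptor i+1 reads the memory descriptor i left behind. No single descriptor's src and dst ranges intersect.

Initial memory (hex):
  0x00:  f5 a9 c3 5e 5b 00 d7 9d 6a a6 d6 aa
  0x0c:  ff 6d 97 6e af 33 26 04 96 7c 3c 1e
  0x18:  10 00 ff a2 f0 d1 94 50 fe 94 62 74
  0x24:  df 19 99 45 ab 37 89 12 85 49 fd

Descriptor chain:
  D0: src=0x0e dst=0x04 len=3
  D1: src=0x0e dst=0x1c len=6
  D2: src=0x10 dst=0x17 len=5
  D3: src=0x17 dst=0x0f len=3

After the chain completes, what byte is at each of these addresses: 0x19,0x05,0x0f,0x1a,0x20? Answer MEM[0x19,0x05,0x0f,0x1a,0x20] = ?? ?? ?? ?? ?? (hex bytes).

D0: mem[0x04..0x06] <- [97 6e af]
D1: mem[0x1c..0x21] <- [97 6e af 33 26 04]
D2: mem[0x17..0x1b] <- [af 33 26 04 96]
D3: mem[0x0f..0x11] <- [af 33 26]
query mem[0x19]=0x26, mem[0x05]=0x6e, mem[0x0f]=0xaf, mem[0x1a]=0x04, mem[0x20]=0x26

MEM[0x19,0x05,0x0f,0x1a,0x20] = 26 6e af 04 26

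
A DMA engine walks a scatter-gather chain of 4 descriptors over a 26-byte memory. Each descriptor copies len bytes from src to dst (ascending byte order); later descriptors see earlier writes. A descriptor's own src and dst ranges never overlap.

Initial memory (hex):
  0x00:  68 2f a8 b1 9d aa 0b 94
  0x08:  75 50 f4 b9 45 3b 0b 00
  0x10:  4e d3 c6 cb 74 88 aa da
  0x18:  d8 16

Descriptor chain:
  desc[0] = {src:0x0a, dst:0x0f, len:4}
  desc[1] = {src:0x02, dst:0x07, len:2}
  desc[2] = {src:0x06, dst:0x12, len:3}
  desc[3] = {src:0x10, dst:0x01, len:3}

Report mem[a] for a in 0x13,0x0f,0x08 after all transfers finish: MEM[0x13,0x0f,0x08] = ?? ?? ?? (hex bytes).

MEM[0x13,0x0f,0x08] = a8 f4 b1

  after D0: wrote 4B at 0x0f = f4b9453b
  after D1: wrote 2B at 0x07 = a8b1
  after D2: wrote 3B at 0x12 = 0ba8b1
  after D3: wrote 3B at 0x01 = b9450b
query mem[0x13]=0xa8, mem[0x0f]=0xf4, mem[0x08]=0xb1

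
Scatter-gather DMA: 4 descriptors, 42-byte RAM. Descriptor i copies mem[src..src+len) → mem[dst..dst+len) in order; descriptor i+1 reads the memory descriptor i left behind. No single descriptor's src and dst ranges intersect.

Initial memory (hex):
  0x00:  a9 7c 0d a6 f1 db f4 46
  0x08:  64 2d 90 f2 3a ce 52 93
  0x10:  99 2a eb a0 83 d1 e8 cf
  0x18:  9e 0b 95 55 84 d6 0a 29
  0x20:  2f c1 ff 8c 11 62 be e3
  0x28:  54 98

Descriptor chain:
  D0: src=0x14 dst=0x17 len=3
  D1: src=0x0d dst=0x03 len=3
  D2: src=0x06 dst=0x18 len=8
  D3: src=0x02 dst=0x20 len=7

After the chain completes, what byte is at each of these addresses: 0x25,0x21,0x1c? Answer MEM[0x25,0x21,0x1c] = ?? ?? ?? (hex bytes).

#0 dst[0x17+3] := {0x83,0xd1,0xe8}
#1 dst[0x03+3] := {0xce,0x52,0x93}
#2 dst[0x18+8] := {0xf4,0x46,0x64,0x2d,0x90,0xf2,0x3a,0xce}
#3 dst[0x20+7] := {0x0d,0xce,0x52,0x93,0xf4,0x46,0x64}
query mem[0x25]=0x46, mem[0x21]=0xce, mem[0x1c]=0x90

MEM[0x25,0x21,0x1c] = 46 ce 90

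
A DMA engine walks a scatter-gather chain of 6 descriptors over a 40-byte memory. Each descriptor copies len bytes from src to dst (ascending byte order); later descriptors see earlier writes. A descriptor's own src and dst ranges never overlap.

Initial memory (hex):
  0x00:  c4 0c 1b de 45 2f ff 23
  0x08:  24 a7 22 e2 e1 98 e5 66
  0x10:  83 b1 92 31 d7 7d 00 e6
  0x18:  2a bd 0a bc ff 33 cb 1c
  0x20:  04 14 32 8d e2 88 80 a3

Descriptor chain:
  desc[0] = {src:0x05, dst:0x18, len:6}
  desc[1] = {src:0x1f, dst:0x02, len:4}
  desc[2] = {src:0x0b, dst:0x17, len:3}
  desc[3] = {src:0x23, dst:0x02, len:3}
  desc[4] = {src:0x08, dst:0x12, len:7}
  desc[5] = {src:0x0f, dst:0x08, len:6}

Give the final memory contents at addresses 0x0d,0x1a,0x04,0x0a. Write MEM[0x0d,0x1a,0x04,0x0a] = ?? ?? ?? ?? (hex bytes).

#0 dst[0x18+6] := {0x2f,0xff,0x23,0x24,0xa7,0x22}
#1 dst[0x02+4] := {0x1c,0x04,0x14,0x32}
#2 dst[0x17+3] := {0xe2,0xe1,0x98}
#3 dst[0x02+3] := {0x8d,0xe2,0x88}
#4 dst[0x12+7] := {0x24,0xa7,0x22,0xe2,0xe1,0x98,0xe5}
#5 dst[0x08+6] := {0x66,0x83,0xb1,0x24,0xa7,0x22}
query mem[0x0d]=0x22, mem[0x1a]=0x23, mem[0x04]=0x88, mem[0x0a]=0xb1

MEM[0x0d,0x1a,0x04,0x0a] = 22 23 88 b1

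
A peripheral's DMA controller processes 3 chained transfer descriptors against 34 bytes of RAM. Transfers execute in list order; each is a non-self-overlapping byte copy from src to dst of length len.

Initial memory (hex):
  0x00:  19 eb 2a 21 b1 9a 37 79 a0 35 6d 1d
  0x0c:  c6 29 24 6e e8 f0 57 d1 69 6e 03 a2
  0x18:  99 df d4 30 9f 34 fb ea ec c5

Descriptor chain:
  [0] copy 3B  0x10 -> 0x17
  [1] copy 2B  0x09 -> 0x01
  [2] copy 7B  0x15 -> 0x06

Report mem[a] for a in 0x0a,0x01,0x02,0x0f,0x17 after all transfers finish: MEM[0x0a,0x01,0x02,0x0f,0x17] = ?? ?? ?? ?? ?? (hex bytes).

[0] 0x10->0x17 len=3 : e8 f0 57
[1] 0x09->0x01 len=2 : 35 6d
[2] 0x15->0x06 len=7 : 6e 03 e8 f0 57 d4 30
query mem[0x0a]=0x57, mem[0x01]=0x35, mem[0x02]=0x6d, mem[0x0f]=0x6e, mem[0x17]=0xe8

MEM[0x0a,0x01,0x02,0x0f,0x17] = 57 35 6d 6e e8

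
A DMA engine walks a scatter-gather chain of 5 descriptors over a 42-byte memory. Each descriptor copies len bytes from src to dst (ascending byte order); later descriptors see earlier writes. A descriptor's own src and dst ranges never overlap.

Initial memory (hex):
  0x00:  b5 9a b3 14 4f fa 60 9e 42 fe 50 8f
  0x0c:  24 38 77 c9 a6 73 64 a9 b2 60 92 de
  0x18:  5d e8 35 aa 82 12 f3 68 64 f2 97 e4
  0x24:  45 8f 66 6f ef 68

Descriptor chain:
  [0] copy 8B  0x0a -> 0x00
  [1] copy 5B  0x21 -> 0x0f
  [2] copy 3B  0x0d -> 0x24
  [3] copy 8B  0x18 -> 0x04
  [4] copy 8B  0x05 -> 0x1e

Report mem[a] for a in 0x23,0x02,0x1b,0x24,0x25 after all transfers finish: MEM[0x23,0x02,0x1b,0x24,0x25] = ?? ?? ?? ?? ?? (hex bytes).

D0: mem[0x00..0x07] <- [50 8f 24 38 77 c9 a6 73]
D1: mem[0x0f..0x13] <- [f2 97 e4 45 8f]
D2: mem[0x24..0x26] <- [38 77 f2]
D3: mem[0x04..0x0b] <- [5d e8 35 aa 82 12 f3 68]
D4: mem[0x1e..0x25] <- [e8 35 aa 82 12 f3 68 24]
query mem[0x23]=0xf3, mem[0x02]=0x24, mem[0x1b]=0xaa, mem[0x24]=0x68, mem[0x25]=0x24

MEM[0x23,0x02,0x1b,0x24,0x25] = f3 24 aa 68 24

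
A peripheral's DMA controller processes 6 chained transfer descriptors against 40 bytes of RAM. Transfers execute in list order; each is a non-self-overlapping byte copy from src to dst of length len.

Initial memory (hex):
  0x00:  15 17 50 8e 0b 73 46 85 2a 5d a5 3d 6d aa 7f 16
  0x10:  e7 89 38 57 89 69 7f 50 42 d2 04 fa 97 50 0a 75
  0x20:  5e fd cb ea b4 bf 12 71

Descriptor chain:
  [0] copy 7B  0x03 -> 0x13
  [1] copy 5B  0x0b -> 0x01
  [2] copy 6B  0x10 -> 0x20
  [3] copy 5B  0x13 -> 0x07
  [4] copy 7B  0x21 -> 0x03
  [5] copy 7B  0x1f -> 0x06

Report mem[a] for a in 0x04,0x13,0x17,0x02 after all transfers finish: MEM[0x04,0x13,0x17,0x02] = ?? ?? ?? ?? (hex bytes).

D0: mem[0x13..0x19] <- [8e 0b 73 46 85 2a 5d]
D1: mem[0x01..0x05] <- [3d 6d aa 7f 16]
D2: mem[0x20..0x25] <- [e7 89 38 8e 0b 73]
D3: mem[0x07..0x0b] <- [8e 0b 73 46 85]
D4: mem[0x03..0x09] <- [89 38 8e 0b 73 12 71]
D5: mem[0x06..0x0c] <- [75 e7 89 38 8e 0b 73]
query mem[0x04]=0x38, mem[0x13]=0x8e, mem[0x17]=0x85, mem[0x02]=0x6d

MEM[0x04,0x13,0x17,0x02] = 38 8e 85 6d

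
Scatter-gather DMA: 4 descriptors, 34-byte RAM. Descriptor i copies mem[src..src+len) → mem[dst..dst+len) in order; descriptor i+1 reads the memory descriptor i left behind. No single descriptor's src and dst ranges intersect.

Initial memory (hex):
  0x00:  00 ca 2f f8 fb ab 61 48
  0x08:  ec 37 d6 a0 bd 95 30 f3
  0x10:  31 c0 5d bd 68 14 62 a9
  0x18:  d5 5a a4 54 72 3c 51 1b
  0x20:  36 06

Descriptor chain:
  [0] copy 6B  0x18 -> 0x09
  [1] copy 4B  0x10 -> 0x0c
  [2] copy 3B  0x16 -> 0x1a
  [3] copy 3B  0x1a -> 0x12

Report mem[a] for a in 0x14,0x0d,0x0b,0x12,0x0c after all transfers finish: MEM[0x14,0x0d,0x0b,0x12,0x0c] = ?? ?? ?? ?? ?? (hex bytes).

MEM[0x14,0x0d,0x0b,0x12,0x0c] = d5 c0 a4 62 31

  after D0: wrote 6B at 0x09 = d55aa454723c
  after D1: wrote 4B at 0x0c = 31c05dbd
  after D2: wrote 3B at 0x1a = 62a9d5
  after D3: wrote 3B at 0x12 = 62a9d5
query mem[0x14]=0xd5, mem[0x0d]=0xc0, mem[0x0b]=0xa4, mem[0x12]=0x62, mem[0x0c]=0x31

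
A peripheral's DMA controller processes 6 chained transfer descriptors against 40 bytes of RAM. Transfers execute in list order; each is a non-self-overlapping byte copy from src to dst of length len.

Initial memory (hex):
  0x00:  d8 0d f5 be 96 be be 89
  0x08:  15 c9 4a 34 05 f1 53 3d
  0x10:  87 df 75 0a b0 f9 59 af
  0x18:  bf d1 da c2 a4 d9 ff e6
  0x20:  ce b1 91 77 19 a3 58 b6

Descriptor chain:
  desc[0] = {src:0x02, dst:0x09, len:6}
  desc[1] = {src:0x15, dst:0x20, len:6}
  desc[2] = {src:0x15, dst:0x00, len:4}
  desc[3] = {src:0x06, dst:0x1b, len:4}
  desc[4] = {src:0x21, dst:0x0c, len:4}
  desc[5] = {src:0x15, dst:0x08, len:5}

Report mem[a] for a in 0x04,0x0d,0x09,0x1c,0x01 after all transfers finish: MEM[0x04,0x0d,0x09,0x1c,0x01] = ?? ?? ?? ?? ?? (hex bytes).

MEM[0x04,0x0d,0x09,0x1c,0x01] = 96 af 59 89 59

#0 dst[0x09+6] := {0xf5,0xbe,0x96,0xbe,0xbe,0x89}
#1 dst[0x20+6] := {0xf9,0x59,0xaf,0xbf,0xd1,0xda}
#2 dst[0x00+4] := {0xf9,0x59,0xaf,0xbf}
#3 dst[0x1b+4] := {0xbe,0x89,0x15,0xf5}
#4 dst[0x0c+4] := {0x59,0xaf,0xbf,0xd1}
#5 dst[0x08+5] := {0xf9,0x59,0xaf,0xbf,0xd1}
query mem[0x04]=0x96, mem[0x0d]=0xaf, mem[0x09]=0x59, mem[0x1c]=0x89, mem[0x01]=0x59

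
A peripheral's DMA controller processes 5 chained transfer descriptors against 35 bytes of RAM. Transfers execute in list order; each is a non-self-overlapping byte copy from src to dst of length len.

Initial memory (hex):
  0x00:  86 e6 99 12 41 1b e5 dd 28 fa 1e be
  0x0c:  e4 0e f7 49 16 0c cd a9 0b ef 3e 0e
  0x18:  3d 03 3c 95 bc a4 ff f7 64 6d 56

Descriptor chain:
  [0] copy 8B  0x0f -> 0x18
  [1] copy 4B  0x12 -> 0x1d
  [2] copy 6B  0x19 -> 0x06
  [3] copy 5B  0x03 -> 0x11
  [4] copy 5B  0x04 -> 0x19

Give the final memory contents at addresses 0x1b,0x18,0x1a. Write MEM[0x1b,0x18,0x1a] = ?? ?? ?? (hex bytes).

D0: mem[0x18..0x1f] <- [49 16 0c cd a9 0b ef 3e]
D1: mem[0x1d..0x20] <- [cd a9 0b ef]
D2: mem[0x06..0x0b] <- [16 0c cd a9 cd a9]
D3: mem[0x11..0x15] <- [12 41 1b 16 0c]
D4: mem[0x19..0x1d] <- [41 1b 16 0c cd]
query mem[0x1b]=0x16, mem[0x18]=0x49, mem[0x1a]=0x1b

MEM[0x1b,0x18,0x1a] = 16 49 1b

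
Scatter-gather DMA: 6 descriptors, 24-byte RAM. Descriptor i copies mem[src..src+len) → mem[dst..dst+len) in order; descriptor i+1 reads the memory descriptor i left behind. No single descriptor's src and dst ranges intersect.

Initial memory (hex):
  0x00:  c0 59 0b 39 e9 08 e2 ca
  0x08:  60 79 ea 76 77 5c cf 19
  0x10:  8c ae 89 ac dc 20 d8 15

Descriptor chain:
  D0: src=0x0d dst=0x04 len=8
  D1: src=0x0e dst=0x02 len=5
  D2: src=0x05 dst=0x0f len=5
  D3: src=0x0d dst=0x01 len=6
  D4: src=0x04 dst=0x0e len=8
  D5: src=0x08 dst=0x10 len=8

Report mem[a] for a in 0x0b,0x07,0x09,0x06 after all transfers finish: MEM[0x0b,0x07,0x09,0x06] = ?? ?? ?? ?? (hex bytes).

#0 dst[0x04+8] := {0x5c,0xcf,0x19,0x8c,0xae,0x89,0xac,0xdc}
#1 dst[0x02+5] := {0xcf,0x19,0x8c,0xae,0x89}
#2 dst[0x0f+5] := {0xae,0x89,0x8c,0xae,0x89}
#3 dst[0x01+6] := {0x5c,0xcf,0xae,0x89,0x8c,0xae}
#4 dst[0x0e+8] := {0x89,0x8c,0xae,0x8c,0xae,0x89,0xac,0xdc}
#5 dst[0x10+8] := {0xae,0x89,0xac,0xdc,0x77,0x5c,0x89,0x8c}
query mem[0x0b]=0xdc, mem[0x07]=0x8c, mem[0x09]=0x89, mem[0x06]=0xae

MEM[0x0b,0x07,0x09,0x06] = dc 8c 89 ae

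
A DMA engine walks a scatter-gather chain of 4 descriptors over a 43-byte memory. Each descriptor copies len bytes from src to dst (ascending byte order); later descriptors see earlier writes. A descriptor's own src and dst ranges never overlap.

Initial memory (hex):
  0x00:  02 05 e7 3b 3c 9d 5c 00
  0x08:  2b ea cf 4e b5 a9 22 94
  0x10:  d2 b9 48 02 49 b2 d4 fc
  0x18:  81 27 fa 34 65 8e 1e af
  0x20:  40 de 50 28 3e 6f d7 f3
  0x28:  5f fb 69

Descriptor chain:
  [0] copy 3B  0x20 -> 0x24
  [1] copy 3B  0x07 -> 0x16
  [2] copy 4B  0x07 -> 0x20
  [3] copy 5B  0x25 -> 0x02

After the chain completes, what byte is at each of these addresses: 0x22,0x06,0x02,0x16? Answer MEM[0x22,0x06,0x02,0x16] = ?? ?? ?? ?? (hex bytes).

MEM[0x22,0x06,0x02,0x16] = ea fb de 00

#0 dst[0x24+3] := {0x40,0xde,0x50}
#1 dst[0x16+3] := {0x00,0x2b,0xea}
#2 dst[0x20+4] := {0x00,0x2b,0xea,0xcf}
#3 dst[0x02+5] := {0xde,0x50,0xf3,0x5f,0xfb}
query mem[0x22]=0xea, mem[0x06]=0xfb, mem[0x02]=0xde, mem[0x16]=0x00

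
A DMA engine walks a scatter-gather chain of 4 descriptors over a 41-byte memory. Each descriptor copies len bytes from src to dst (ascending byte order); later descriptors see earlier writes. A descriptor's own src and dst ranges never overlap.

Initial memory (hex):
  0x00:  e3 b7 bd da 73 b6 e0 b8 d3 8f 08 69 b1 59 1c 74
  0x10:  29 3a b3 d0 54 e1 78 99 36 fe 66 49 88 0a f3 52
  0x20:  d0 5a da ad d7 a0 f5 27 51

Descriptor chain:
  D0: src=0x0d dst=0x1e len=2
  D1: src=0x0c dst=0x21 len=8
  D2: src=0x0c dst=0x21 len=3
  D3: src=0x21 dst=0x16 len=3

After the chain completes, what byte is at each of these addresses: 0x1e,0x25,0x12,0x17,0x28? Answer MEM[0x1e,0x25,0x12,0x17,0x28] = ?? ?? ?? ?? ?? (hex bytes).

MEM[0x1e,0x25,0x12,0x17,0x28] = 59 29 b3 59 d0

#0 dst[0x1e+2] := {0x59,0x1c}
#1 dst[0x21+8] := {0xb1,0x59,0x1c,0x74,0x29,0x3a,0xb3,0xd0}
#2 dst[0x21+3] := {0xb1,0x59,0x1c}
#3 dst[0x16+3] := {0xb1,0x59,0x1c}
query mem[0x1e]=0x59, mem[0x25]=0x29, mem[0x12]=0xb3, mem[0x17]=0x59, mem[0x28]=0xd0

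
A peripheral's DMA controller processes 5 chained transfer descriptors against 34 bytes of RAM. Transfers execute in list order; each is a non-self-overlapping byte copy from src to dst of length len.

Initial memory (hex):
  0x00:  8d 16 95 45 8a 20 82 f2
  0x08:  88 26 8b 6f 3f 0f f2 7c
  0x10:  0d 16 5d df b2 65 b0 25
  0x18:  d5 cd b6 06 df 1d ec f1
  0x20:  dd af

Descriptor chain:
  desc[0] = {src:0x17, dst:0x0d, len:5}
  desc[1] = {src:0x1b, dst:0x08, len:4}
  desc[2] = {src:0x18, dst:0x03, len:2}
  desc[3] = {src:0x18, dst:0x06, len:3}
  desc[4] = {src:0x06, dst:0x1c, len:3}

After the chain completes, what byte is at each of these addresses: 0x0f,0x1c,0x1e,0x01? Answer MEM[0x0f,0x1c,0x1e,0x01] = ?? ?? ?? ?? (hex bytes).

[0] 0x17->0x0d len=5 : 25 d5 cd b6 06
[1] 0x1b->0x08 len=4 : 06 df 1d ec
[2] 0x18->0x03 len=2 : d5 cd
[3] 0x18->0x06 len=3 : d5 cd b6
[4] 0x06->0x1c len=3 : d5 cd b6
query mem[0x0f]=0xcd, mem[0x1c]=0xd5, mem[0x1e]=0xb6, mem[0x01]=0x16

MEM[0x0f,0x1c,0x1e,0x01] = cd d5 b6 16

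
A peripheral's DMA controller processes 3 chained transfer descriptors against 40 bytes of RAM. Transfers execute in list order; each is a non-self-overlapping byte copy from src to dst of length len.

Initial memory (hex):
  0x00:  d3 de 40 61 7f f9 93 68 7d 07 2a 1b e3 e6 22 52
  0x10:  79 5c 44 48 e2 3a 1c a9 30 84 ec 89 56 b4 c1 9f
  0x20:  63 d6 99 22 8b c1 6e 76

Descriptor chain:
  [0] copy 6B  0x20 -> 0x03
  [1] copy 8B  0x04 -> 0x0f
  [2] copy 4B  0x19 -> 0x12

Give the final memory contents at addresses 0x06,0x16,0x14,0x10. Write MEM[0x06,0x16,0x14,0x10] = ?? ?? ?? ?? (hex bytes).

MEM[0x06,0x16,0x14,0x10] = 22 1b 89 99

[0] 0x20->0x03 len=6 : 63 d6 99 22 8b c1
[1] 0x04->0x0f len=8 : d6 99 22 8b c1 07 2a 1b
[2] 0x19->0x12 len=4 : 84 ec 89 56
query mem[0x06]=0x22, mem[0x16]=0x1b, mem[0x14]=0x89, mem[0x10]=0x99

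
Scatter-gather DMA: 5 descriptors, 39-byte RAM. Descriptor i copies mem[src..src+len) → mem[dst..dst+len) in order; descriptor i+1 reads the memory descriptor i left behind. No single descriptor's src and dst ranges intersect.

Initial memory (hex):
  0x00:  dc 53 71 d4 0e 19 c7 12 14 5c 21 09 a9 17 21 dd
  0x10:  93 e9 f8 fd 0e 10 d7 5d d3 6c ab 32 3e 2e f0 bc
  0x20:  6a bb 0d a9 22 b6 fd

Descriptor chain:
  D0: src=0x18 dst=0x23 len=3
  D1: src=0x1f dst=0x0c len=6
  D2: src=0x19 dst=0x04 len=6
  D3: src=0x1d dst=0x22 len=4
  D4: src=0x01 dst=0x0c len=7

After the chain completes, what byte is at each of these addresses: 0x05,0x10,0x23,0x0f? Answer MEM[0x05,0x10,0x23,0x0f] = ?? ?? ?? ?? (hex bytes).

#0 dst[0x23+3] := {0xd3,0x6c,0xab}
#1 dst[0x0c+6] := {0xbc,0x6a,0xbb,0x0d,0xd3,0x6c}
#2 dst[0x04+6] := {0x6c,0xab,0x32,0x3e,0x2e,0xf0}
#3 dst[0x22+4] := {0x2e,0xf0,0xbc,0x6a}
#4 dst[0x0c+7] := {0x53,0x71,0xd4,0x6c,0xab,0x32,0x3e}
query mem[0x05]=0xab, mem[0x10]=0xab, mem[0x23]=0xf0, mem[0x0f]=0x6c

MEM[0x05,0x10,0x23,0x0f] = ab ab f0 6c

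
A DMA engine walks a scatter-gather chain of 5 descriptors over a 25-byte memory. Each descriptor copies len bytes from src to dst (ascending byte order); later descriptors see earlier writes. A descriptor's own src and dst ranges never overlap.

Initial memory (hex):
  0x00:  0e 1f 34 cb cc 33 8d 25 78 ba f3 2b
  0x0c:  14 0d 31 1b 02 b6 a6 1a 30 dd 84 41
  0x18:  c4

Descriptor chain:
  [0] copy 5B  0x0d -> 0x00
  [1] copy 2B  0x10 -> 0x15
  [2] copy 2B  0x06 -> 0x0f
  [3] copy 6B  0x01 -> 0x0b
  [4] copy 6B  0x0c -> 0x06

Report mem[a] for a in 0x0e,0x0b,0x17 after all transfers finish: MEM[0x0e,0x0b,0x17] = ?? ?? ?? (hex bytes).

MEM[0x0e,0x0b,0x17] = b6 b6 41

  after D0: wrote 5B at 0x00 = 0d311b02b6
  after D1: wrote 2B at 0x15 = 02b6
  after D2: wrote 2B at 0x0f = 8d25
  after D3: wrote 6B at 0x0b = 311b02b6338d
  after D4: wrote 6B at 0x06 = 1b02b6338db6
query mem[0x0e]=0xb6, mem[0x0b]=0xb6, mem[0x17]=0x41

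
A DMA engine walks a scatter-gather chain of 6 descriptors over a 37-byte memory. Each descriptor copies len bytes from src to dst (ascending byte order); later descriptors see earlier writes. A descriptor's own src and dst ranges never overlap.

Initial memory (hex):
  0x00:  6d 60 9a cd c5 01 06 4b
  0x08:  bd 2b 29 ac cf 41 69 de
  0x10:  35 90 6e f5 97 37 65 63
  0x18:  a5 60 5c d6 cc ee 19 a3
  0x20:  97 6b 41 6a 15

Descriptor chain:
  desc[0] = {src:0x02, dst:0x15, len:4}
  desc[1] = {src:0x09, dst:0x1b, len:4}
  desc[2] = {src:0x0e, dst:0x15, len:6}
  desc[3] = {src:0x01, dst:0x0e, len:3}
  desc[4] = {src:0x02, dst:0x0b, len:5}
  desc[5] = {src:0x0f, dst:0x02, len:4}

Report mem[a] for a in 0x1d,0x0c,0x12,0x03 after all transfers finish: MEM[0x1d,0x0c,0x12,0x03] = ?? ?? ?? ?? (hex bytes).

MEM[0x1d,0x0c,0x12,0x03] = ac cd 6e cd

[0] 0x02->0x15 len=4 : 9a cd c5 01
[1] 0x09->0x1b len=4 : 2b 29 ac cf
[2] 0x0e->0x15 len=6 : 69 de 35 90 6e f5
[3] 0x01->0x0e len=3 : 60 9a cd
[4] 0x02->0x0b len=5 : 9a cd c5 01 06
[5] 0x0f->0x02 len=4 : 06 cd 90 6e
query mem[0x1d]=0xac, mem[0x0c]=0xcd, mem[0x12]=0x6e, mem[0x03]=0xcd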